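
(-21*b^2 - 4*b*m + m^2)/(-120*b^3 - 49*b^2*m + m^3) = (7*b - m)/(40*b^2 + 3*b*m - m^2)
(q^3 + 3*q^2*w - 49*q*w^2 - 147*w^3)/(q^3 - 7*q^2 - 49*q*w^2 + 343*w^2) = (q + 3*w)/(q - 7)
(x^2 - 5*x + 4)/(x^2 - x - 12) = (x - 1)/(x + 3)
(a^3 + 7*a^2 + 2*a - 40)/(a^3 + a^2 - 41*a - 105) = (a^2 + 2*a - 8)/(a^2 - 4*a - 21)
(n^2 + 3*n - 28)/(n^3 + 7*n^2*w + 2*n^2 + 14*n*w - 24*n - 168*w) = (n + 7)/(n^2 + 7*n*w + 6*n + 42*w)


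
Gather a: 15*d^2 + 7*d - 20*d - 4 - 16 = 15*d^2 - 13*d - 20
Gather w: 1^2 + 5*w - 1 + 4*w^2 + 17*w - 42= 4*w^2 + 22*w - 42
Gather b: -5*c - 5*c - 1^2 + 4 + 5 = 8 - 10*c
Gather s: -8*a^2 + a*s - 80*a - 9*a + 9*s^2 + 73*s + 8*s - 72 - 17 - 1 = -8*a^2 - 89*a + 9*s^2 + s*(a + 81) - 90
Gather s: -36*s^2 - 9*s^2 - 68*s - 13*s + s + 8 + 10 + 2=-45*s^2 - 80*s + 20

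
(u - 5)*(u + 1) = u^2 - 4*u - 5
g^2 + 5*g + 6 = (g + 2)*(g + 3)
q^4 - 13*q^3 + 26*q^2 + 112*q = q*(q - 8)*(q - 7)*(q + 2)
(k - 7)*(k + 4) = k^2 - 3*k - 28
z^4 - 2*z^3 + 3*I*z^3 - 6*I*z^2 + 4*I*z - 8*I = (z - 2)*(z - I)*(z + 2*I)^2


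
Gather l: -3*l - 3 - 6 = -3*l - 9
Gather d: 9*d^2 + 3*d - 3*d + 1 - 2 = 9*d^2 - 1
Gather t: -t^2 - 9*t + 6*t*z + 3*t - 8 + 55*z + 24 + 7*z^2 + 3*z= -t^2 + t*(6*z - 6) + 7*z^2 + 58*z + 16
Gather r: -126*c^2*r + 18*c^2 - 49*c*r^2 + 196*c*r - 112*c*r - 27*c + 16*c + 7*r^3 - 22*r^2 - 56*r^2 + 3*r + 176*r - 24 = 18*c^2 - 11*c + 7*r^3 + r^2*(-49*c - 78) + r*(-126*c^2 + 84*c + 179) - 24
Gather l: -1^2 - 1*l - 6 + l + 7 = 0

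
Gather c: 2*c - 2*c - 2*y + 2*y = 0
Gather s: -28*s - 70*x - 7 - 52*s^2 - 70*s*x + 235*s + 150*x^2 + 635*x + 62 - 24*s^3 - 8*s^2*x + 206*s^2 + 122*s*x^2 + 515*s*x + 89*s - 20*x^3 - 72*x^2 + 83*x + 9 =-24*s^3 + s^2*(154 - 8*x) + s*(122*x^2 + 445*x + 296) - 20*x^3 + 78*x^2 + 648*x + 64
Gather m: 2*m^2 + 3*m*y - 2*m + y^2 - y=2*m^2 + m*(3*y - 2) + y^2 - y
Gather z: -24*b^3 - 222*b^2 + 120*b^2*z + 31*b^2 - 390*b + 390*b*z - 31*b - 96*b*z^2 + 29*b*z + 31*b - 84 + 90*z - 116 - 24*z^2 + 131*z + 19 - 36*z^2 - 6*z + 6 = -24*b^3 - 191*b^2 - 390*b + z^2*(-96*b - 60) + z*(120*b^2 + 419*b + 215) - 175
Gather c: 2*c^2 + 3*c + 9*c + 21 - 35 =2*c^2 + 12*c - 14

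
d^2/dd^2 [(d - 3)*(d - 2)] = 2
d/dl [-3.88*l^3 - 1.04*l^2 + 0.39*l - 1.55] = -11.64*l^2 - 2.08*l + 0.39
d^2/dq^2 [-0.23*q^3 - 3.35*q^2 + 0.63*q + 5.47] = -1.38*q - 6.7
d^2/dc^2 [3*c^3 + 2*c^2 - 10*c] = 18*c + 4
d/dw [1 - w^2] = -2*w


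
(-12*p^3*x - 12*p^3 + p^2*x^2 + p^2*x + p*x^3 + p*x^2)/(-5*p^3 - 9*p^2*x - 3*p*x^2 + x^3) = p*(12*p^2*x + 12*p^2 - p*x^2 - p*x - x^3 - x^2)/(5*p^3 + 9*p^2*x + 3*p*x^2 - x^3)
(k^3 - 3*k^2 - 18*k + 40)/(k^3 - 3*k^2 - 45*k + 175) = (k^2 + 2*k - 8)/(k^2 + 2*k - 35)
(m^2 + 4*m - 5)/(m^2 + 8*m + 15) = (m - 1)/(m + 3)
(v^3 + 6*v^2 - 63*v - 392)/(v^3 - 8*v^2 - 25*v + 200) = (v^2 + 14*v + 49)/(v^2 - 25)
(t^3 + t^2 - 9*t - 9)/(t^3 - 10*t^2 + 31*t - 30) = (t^2 + 4*t + 3)/(t^2 - 7*t + 10)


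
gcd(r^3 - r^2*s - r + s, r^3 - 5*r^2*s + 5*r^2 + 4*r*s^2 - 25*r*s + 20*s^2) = r - s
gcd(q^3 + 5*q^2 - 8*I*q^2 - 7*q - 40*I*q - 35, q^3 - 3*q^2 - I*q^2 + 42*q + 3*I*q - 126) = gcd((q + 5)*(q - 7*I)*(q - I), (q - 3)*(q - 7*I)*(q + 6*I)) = q - 7*I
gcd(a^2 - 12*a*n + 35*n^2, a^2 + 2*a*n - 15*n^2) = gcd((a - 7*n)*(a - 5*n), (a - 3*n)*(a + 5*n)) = 1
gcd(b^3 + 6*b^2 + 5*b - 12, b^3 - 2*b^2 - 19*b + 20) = b^2 + 3*b - 4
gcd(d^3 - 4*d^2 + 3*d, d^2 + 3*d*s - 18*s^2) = 1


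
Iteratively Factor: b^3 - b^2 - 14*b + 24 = (b - 2)*(b^2 + b - 12) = (b - 2)*(b + 4)*(b - 3)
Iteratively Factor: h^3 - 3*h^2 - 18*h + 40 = (h - 5)*(h^2 + 2*h - 8) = (h - 5)*(h - 2)*(h + 4)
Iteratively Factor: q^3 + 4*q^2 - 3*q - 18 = (q + 3)*(q^2 + q - 6) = (q - 2)*(q + 3)*(q + 3)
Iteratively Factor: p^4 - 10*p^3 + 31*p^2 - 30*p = (p)*(p^3 - 10*p^2 + 31*p - 30) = p*(p - 5)*(p^2 - 5*p + 6) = p*(p - 5)*(p - 2)*(p - 3)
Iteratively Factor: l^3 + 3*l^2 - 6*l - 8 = (l + 4)*(l^2 - l - 2) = (l + 1)*(l + 4)*(l - 2)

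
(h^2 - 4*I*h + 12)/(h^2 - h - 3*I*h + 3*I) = (h^2 - 4*I*h + 12)/(h^2 - h - 3*I*h + 3*I)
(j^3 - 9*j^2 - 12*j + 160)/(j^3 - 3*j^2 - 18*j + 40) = (j - 8)/(j - 2)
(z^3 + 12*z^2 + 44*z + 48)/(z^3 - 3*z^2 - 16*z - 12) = (z^2 + 10*z + 24)/(z^2 - 5*z - 6)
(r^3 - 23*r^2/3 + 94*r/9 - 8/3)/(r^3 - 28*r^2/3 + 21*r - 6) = (r - 4/3)/(r - 3)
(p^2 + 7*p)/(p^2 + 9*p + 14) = p/(p + 2)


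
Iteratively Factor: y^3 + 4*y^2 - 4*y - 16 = (y + 2)*(y^2 + 2*y - 8) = (y + 2)*(y + 4)*(y - 2)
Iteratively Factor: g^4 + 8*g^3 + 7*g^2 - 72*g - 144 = (g - 3)*(g^3 + 11*g^2 + 40*g + 48) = (g - 3)*(g + 4)*(g^2 + 7*g + 12) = (g - 3)*(g + 4)^2*(g + 3)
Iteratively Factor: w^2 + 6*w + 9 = (w + 3)*(w + 3)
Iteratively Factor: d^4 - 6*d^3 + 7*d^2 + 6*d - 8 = (d - 2)*(d^3 - 4*d^2 - d + 4) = (d - 2)*(d + 1)*(d^2 - 5*d + 4) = (d - 4)*(d - 2)*(d + 1)*(d - 1)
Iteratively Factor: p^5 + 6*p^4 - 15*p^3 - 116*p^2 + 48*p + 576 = (p + 4)*(p^4 + 2*p^3 - 23*p^2 - 24*p + 144) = (p + 4)^2*(p^3 - 2*p^2 - 15*p + 36) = (p - 3)*(p + 4)^2*(p^2 + p - 12) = (p - 3)*(p + 4)^3*(p - 3)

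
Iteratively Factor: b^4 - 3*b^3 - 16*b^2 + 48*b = (b - 4)*(b^3 + b^2 - 12*b) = b*(b - 4)*(b^2 + b - 12) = b*(b - 4)*(b + 4)*(b - 3)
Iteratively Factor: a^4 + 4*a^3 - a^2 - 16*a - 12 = (a + 3)*(a^3 + a^2 - 4*a - 4) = (a + 1)*(a + 3)*(a^2 - 4) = (a - 2)*(a + 1)*(a + 3)*(a + 2)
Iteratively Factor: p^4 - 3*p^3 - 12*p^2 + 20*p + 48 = (p + 2)*(p^3 - 5*p^2 - 2*p + 24) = (p - 4)*(p + 2)*(p^2 - p - 6) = (p - 4)*(p + 2)^2*(p - 3)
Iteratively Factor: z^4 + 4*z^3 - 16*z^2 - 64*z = (z + 4)*(z^3 - 16*z) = z*(z + 4)*(z^2 - 16) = z*(z - 4)*(z + 4)*(z + 4)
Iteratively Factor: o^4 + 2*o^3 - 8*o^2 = (o + 4)*(o^3 - 2*o^2) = (o - 2)*(o + 4)*(o^2) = o*(o - 2)*(o + 4)*(o)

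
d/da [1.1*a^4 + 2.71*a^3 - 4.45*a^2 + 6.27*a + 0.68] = 4.4*a^3 + 8.13*a^2 - 8.9*a + 6.27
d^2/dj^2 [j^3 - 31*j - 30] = 6*j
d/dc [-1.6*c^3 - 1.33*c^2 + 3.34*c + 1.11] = -4.8*c^2 - 2.66*c + 3.34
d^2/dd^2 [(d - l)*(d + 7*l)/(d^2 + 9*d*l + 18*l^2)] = 6*l*(-d^3 - 25*d^2*l - 171*d*l^2 - 363*l^3)/(d^6 + 27*d^5*l + 297*d^4*l^2 + 1701*d^3*l^3 + 5346*d^2*l^4 + 8748*d*l^5 + 5832*l^6)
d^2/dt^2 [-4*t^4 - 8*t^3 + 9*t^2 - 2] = -48*t^2 - 48*t + 18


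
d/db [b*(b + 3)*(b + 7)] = 3*b^2 + 20*b + 21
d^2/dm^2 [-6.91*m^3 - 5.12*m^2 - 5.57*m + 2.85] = -41.46*m - 10.24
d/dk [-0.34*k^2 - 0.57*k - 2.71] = -0.68*k - 0.57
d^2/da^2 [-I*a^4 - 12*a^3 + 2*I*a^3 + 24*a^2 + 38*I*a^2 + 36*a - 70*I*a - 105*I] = -12*I*a^2 + 12*a*(-6 + I) + 48 + 76*I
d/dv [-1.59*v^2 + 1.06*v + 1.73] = 1.06 - 3.18*v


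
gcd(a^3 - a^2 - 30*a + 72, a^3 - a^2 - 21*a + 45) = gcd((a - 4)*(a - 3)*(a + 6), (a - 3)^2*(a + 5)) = a - 3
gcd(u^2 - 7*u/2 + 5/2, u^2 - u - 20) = 1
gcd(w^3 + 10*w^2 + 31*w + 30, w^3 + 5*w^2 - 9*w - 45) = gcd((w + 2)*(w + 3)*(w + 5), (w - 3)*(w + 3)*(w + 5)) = w^2 + 8*w + 15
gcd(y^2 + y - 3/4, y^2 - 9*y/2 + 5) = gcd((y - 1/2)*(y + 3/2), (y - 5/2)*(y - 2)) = 1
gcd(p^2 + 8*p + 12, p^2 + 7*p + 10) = p + 2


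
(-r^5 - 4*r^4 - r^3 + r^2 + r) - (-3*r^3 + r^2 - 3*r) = -r^5 - 4*r^4 + 2*r^3 + 4*r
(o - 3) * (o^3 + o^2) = o^4 - 2*o^3 - 3*o^2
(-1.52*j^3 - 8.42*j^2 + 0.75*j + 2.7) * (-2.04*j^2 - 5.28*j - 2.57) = 3.1008*j^5 + 25.2024*j^4 + 46.834*j^3 + 12.1714*j^2 - 16.1835*j - 6.939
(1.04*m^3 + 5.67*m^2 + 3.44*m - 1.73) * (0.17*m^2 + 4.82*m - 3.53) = 0.1768*m^5 + 5.9767*m^4 + 24.243*m^3 - 3.7284*m^2 - 20.4818*m + 6.1069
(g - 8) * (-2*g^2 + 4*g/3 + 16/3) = -2*g^3 + 52*g^2/3 - 16*g/3 - 128/3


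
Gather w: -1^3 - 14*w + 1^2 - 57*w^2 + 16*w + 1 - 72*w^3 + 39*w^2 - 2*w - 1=-72*w^3 - 18*w^2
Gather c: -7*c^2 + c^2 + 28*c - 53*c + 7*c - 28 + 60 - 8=-6*c^2 - 18*c + 24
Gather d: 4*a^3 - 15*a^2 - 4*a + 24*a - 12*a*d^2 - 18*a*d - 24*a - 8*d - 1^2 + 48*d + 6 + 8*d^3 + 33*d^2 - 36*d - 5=4*a^3 - 15*a^2 - 4*a + 8*d^3 + d^2*(33 - 12*a) + d*(4 - 18*a)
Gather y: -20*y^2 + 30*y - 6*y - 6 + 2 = -20*y^2 + 24*y - 4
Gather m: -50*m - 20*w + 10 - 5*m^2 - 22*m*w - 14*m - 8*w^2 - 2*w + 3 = -5*m^2 + m*(-22*w - 64) - 8*w^2 - 22*w + 13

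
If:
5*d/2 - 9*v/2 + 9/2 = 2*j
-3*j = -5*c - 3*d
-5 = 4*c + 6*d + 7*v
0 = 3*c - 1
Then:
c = 1/3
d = -940/549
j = -635/549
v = 103/183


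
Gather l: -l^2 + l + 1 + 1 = -l^2 + l + 2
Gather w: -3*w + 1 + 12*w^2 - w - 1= 12*w^2 - 4*w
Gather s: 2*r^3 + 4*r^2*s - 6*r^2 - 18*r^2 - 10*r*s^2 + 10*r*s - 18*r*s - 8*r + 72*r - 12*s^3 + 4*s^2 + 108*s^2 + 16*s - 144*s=2*r^3 - 24*r^2 + 64*r - 12*s^3 + s^2*(112 - 10*r) + s*(4*r^2 - 8*r - 128)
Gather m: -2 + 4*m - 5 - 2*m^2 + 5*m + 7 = -2*m^2 + 9*m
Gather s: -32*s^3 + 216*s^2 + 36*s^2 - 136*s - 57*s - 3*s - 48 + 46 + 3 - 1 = -32*s^3 + 252*s^2 - 196*s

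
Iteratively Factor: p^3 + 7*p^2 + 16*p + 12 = (p + 2)*(p^2 + 5*p + 6) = (p + 2)*(p + 3)*(p + 2)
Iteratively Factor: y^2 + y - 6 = (y + 3)*(y - 2)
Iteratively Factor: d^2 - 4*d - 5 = (d - 5)*(d + 1)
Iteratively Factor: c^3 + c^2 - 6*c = (c - 2)*(c^2 + 3*c) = c*(c - 2)*(c + 3)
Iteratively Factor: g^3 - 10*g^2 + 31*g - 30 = (g - 3)*(g^2 - 7*g + 10) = (g - 3)*(g - 2)*(g - 5)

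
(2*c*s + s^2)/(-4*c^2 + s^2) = s/(-2*c + s)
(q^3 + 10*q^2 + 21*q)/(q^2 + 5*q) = (q^2 + 10*q + 21)/(q + 5)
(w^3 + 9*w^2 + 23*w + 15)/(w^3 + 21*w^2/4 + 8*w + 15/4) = 4*(w + 5)/(4*w + 5)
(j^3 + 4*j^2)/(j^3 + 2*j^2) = (j + 4)/(j + 2)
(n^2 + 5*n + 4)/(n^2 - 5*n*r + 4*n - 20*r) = (-n - 1)/(-n + 5*r)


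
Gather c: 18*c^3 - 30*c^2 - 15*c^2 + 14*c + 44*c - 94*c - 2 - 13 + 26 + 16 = 18*c^3 - 45*c^2 - 36*c + 27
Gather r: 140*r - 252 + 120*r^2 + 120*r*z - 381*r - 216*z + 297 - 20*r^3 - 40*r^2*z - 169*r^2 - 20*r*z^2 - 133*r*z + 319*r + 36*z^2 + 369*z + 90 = -20*r^3 + r^2*(-40*z - 49) + r*(-20*z^2 - 13*z + 78) + 36*z^2 + 153*z + 135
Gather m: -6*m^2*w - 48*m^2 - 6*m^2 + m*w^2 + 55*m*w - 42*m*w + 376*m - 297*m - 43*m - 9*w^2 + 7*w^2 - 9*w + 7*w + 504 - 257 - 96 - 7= m^2*(-6*w - 54) + m*(w^2 + 13*w + 36) - 2*w^2 - 2*w + 144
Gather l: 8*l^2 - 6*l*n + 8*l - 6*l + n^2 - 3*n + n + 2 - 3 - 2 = 8*l^2 + l*(2 - 6*n) + n^2 - 2*n - 3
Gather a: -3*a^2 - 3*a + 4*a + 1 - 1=-3*a^2 + a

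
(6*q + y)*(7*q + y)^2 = 294*q^3 + 133*q^2*y + 20*q*y^2 + y^3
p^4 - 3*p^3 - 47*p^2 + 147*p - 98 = (p - 7)*(p - 2)*(p - 1)*(p + 7)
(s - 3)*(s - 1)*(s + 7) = s^3 + 3*s^2 - 25*s + 21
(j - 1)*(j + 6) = j^2 + 5*j - 6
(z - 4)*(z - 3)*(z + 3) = z^3 - 4*z^2 - 9*z + 36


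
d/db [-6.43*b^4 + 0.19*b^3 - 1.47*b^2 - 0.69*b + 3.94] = -25.72*b^3 + 0.57*b^2 - 2.94*b - 0.69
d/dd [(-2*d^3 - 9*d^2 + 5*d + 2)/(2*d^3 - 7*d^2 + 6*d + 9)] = (32*d^4 - 44*d^3 - 85*d^2 - 134*d + 33)/(4*d^6 - 28*d^5 + 73*d^4 - 48*d^3 - 90*d^2 + 108*d + 81)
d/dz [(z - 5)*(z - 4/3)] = 2*z - 19/3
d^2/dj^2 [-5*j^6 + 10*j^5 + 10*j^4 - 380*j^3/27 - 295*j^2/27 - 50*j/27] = -150*j^4 + 200*j^3 + 120*j^2 - 760*j/9 - 590/27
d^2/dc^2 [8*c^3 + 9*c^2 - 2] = 48*c + 18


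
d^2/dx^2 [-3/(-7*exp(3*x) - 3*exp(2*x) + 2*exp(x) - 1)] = 3*((-63*exp(2*x) - 12*exp(x) + 2)*(7*exp(3*x) + 3*exp(2*x) - 2*exp(x) + 1) + 2*(21*exp(2*x) + 6*exp(x) - 2)^2*exp(x))*exp(x)/(7*exp(3*x) + 3*exp(2*x) - 2*exp(x) + 1)^3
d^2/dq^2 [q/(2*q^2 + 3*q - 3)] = 2*(q*(4*q + 3)^2 - 3*(2*q + 1)*(2*q^2 + 3*q - 3))/(2*q^2 + 3*q - 3)^3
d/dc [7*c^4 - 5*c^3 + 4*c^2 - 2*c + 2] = 28*c^3 - 15*c^2 + 8*c - 2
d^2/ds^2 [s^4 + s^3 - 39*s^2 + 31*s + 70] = 12*s^2 + 6*s - 78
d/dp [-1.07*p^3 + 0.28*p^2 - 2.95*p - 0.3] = -3.21*p^2 + 0.56*p - 2.95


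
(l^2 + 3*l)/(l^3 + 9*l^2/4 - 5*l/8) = 8*(l + 3)/(8*l^2 + 18*l - 5)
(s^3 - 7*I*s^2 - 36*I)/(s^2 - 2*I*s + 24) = (s^2 - I*s + 6)/(s + 4*I)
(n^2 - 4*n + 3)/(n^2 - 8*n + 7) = (n - 3)/(n - 7)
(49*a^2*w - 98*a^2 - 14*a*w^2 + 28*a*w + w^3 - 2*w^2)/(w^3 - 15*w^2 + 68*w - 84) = (49*a^2 - 14*a*w + w^2)/(w^2 - 13*w + 42)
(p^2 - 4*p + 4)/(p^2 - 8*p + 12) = (p - 2)/(p - 6)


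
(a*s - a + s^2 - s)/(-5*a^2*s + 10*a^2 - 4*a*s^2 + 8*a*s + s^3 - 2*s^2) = (s - 1)/(-5*a*s + 10*a + s^2 - 2*s)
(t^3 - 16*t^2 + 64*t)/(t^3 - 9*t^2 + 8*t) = (t - 8)/(t - 1)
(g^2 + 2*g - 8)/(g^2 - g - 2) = (g + 4)/(g + 1)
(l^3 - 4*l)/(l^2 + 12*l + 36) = l*(l^2 - 4)/(l^2 + 12*l + 36)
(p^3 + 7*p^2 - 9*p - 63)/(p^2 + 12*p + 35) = (p^2 - 9)/(p + 5)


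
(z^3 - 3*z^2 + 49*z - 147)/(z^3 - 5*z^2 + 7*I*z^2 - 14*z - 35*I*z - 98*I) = (z^2 - z*(3 + 7*I) + 21*I)/(z^2 - 5*z - 14)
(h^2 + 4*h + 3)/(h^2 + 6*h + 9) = (h + 1)/(h + 3)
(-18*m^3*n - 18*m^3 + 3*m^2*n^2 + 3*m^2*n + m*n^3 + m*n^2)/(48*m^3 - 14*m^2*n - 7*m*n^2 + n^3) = m*(-18*m^2*n - 18*m^2 + 3*m*n^2 + 3*m*n + n^3 + n^2)/(48*m^3 - 14*m^2*n - 7*m*n^2 + n^3)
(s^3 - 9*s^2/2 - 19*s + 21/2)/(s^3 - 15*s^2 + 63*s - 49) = (2*s^2 + 5*s - 3)/(2*(s^2 - 8*s + 7))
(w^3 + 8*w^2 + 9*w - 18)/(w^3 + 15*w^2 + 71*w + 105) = (w^2 + 5*w - 6)/(w^2 + 12*w + 35)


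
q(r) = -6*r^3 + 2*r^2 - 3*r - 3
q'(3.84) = -253.06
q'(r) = -18*r^2 + 4*r - 3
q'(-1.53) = -51.26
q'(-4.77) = -431.63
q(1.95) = -45.73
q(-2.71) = 139.23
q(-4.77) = 708.00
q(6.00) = -1245.00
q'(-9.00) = -1497.00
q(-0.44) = -0.78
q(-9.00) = 4560.00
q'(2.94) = -146.82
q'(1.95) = -63.64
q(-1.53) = 27.76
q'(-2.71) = -146.03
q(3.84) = -324.77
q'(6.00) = -627.00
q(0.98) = -9.67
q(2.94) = -147.01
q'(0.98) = -16.37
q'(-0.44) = -8.24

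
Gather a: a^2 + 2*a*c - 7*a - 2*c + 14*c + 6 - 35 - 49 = a^2 + a*(2*c - 7) + 12*c - 78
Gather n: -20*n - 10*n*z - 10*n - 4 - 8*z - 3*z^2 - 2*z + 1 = n*(-10*z - 30) - 3*z^2 - 10*z - 3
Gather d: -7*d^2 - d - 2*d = -7*d^2 - 3*d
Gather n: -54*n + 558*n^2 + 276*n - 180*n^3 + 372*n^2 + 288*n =-180*n^3 + 930*n^2 + 510*n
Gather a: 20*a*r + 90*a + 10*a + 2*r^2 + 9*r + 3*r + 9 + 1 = a*(20*r + 100) + 2*r^2 + 12*r + 10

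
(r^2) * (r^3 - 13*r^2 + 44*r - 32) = r^5 - 13*r^4 + 44*r^3 - 32*r^2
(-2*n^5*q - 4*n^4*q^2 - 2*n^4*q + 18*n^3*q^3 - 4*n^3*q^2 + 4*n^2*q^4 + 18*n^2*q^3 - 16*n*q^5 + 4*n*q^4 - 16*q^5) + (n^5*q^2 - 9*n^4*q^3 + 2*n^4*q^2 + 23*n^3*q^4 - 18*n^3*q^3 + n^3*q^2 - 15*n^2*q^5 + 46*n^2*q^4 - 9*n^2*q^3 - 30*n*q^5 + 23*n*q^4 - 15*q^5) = n^5*q^2 - 2*n^5*q - 9*n^4*q^3 - 2*n^4*q^2 - 2*n^4*q + 23*n^3*q^4 - 3*n^3*q^2 - 15*n^2*q^5 + 50*n^2*q^4 + 9*n^2*q^3 - 46*n*q^5 + 27*n*q^4 - 31*q^5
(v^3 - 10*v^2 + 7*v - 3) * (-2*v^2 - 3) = -2*v^5 + 20*v^4 - 17*v^3 + 36*v^2 - 21*v + 9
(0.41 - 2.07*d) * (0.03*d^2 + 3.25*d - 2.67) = -0.0621*d^3 - 6.7152*d^2 + 6.8594*d - 1.0947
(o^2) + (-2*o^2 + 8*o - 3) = -o^2 + 8*o - 3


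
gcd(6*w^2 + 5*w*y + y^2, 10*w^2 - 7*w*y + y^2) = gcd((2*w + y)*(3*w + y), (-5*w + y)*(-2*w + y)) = 1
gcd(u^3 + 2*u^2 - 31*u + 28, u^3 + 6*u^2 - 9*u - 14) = u + 7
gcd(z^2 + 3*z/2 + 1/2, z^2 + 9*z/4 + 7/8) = z + 1/2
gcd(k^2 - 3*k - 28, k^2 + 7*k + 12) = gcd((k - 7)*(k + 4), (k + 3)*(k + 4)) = k + 4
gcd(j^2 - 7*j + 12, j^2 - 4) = 1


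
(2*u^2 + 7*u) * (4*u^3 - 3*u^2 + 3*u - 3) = 8*u^5 + 22*u^4 - 15*u^3 + 15*u^2 - 21*u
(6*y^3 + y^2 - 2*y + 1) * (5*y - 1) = 30*y^4 - y^3 - 11*y^2 + 7*y - 1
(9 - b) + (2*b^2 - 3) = 2*b^2 - b + 6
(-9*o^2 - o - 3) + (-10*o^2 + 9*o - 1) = -19*o^2 + 8*o - 4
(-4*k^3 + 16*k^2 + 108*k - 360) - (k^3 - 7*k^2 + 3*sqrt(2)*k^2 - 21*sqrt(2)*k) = -5*k^3 - 3*sqrt(2)*k^2 + 23*k^2 + 21*sqrt(2)*k + 108*k - 360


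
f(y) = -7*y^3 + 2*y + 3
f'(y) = 2 - 21*y^2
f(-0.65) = 3.62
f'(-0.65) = -6.87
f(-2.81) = 152.70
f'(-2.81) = -163.82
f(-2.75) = 143.08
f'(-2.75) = -156.81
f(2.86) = -155.04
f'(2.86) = -169.77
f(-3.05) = 195.51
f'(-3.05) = -193.35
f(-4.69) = 715.75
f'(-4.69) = -459.92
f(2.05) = -53.21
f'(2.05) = -86.25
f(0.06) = 3.12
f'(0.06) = 1.92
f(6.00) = -1497.00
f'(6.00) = -754.00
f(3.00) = -180.00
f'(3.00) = -187.00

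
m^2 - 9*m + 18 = (m - 6)*(m - 3)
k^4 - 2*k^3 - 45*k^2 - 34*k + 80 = (k - 8)*(k - 1)*(k + 2)*(k + 5)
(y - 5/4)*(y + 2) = y^2 + 3*y/4 - 5/2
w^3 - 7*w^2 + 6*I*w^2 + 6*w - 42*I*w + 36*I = (w - 6)*(w - 1)*(w + 6*I)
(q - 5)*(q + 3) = q^2 - 2*q - 15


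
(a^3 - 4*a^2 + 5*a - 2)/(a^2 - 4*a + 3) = (a^2 - 3*a + 2)/(a - 3)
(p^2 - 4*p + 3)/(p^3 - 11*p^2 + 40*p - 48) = (p - 1)/(p^2 - 8*p + 16)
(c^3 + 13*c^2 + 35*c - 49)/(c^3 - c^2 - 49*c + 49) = (c + 7)/(c - 7)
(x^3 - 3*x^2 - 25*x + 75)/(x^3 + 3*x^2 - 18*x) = (x^2 - 25)/(x*(x + 6))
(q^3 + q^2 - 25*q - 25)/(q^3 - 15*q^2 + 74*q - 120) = (q^2 + 6*q + 5)/(q^2 - 10*q + 24)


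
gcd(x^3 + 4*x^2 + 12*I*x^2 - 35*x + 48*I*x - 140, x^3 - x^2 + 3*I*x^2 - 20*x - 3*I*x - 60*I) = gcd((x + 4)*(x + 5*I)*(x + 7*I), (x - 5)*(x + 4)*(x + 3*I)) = x + 4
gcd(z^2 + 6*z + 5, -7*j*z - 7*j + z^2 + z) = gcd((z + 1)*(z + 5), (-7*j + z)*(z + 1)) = z + 1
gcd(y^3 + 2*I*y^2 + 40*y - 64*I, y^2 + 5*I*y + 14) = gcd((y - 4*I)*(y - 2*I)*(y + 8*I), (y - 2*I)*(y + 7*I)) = y - 2*I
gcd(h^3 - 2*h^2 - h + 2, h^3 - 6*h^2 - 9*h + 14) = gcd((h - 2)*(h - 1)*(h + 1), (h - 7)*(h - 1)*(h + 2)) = h - 1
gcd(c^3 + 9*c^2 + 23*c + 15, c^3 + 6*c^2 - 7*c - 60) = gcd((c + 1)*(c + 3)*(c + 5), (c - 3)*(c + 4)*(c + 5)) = c + 5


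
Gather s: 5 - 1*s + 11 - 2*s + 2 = 18 - 3*s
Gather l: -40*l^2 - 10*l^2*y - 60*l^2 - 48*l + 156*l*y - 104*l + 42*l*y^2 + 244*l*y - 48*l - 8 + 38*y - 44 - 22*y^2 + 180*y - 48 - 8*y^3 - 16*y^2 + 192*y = l^2*(-10*y - 100) + l*(42*y^2 + 400*y - 200) - 8*y^3 - 38*y^2 + 410*y - 100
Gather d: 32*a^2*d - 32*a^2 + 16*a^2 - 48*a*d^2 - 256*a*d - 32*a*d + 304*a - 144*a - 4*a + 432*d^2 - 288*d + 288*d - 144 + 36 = -16*a^2 + 156*a + d^2*(432 - 48*a) + d*(32*a^2 - 288*a) - 108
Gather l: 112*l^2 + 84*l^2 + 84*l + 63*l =196*l^2 + 147*l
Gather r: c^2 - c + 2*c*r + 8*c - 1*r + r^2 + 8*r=c^2 + 7*c + r^2 + r*(2*c + 7)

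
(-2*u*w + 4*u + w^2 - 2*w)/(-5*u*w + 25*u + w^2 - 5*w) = (2*u*w - 4*u - w^2 + 2*w)/(5*u*w - 25*u - w^2 + 5*w)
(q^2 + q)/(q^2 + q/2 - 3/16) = 16*q*(q + 1)/(16*q^2 + 8*q - 3)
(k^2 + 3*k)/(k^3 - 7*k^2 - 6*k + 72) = k/(k^2 - 10*k + 24)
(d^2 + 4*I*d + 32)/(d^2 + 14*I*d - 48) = (d - 4*I)/(d + 6*I)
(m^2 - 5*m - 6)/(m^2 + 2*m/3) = 3*(m^2 - 5*m - 6)/(m*(3*m + 2))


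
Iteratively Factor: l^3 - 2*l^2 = (l)*(l^2 - 2*l) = l*(l - 2)*(l)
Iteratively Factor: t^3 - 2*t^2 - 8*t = (t + 2)*(t^2 - 4*t) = (t - 4)*(t + 2)*(t)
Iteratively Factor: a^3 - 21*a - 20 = (a - 5)*(a^2 + 5*a + 4) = (a - 5)*(a + 1)*(a + 4)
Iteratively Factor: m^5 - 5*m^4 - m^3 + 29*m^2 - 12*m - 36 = (m + 1)*(m^4 - 6*m^3 + 5*m^2 + 24*m - 36) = (m - 3)*(m + 1)*(m^3 - 3*m^2 - 4*m + 12) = (m - 3)*(m + 1)*(m + 2)*(m^2 - 5*m + 6) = (m - 3)^2*(m + 1)*(m + 2)*(m - 2)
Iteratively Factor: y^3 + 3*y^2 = (y)*(y^2 + 3*y) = y*(y + 3)*(y)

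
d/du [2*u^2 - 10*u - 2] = 4*u - 10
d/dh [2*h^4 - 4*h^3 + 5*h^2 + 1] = 2*h*(4*h^2 - 6*h + 5)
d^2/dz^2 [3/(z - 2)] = 6/(z - 2)^3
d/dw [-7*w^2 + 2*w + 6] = 2 - 14*w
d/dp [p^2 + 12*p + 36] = 2*p + 12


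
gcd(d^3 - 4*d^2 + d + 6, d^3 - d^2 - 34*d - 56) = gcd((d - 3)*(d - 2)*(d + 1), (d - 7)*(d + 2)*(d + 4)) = 1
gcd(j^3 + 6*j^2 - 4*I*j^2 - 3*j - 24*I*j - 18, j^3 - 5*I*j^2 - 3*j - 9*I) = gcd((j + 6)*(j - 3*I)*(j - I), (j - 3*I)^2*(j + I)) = j - 3*I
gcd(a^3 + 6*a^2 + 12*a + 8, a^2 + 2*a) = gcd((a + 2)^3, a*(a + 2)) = a + 2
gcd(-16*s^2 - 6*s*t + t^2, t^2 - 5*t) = 1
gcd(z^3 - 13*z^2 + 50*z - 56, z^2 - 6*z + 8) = z^2 - 6*z + 8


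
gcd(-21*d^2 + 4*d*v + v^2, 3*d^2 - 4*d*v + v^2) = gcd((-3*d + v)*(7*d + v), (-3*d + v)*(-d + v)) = -3*d + v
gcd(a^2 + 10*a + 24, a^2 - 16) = a + 4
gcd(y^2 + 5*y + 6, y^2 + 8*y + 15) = y + 3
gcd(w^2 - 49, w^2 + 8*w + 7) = w + 7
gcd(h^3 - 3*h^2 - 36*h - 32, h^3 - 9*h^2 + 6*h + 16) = h^2 - 7*h - 8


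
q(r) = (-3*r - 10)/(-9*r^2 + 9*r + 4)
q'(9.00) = -0.00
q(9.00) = 0.06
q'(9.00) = -0.00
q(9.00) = 0.06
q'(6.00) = -0.03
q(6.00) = 0.11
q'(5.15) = -0.04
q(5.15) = 0.14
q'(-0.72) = 3.79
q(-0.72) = 1.10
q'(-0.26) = 111.20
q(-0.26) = -8.77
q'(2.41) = -0.73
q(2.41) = 0.65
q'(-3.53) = 0.02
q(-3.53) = -0.00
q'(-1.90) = 0.16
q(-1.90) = 0.09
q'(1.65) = -9.15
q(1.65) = 2.64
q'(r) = (-3*r - 10)*(18*r - 9)/(-9*r^2 + 9*r + 4)^2 - 3/(-9*r^2 + 9*r + 4) = 3*(-9*r^2 - 60*r + 26)/(81*r^4 - 162*r^3 + 9*r^2 + 72*r + 16)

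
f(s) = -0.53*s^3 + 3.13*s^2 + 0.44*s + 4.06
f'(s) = -1.59*s^2 + 6.26*s + 0.44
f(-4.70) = 126.16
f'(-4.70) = -64.11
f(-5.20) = 160.93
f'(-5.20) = -75.11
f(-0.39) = 4.40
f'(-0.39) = -2.24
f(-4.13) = 92.97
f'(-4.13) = -52.53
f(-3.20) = 52.07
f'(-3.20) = -35.87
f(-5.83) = 212.90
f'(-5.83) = -90.10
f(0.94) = 6.80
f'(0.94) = 4.92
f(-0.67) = 5.33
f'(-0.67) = -4.47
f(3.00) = 19.24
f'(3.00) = 4.91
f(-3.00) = 45.22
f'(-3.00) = -32.65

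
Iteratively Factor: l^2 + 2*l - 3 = (l - 1)*(l + 3)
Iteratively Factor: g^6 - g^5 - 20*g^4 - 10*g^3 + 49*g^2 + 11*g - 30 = (g + 2)*(g^5 - 3*g^4 - 14*g^3 + 18*g^2 + 13*g - 15) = (g - 1)*(g + 2)*(g^4 - 2*g^3 - 16*g^2 + 2*g + 15) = (g - 1)*(g + 1)*(g + 2)*(g^3 - 3*g^2 - 13*g + 15) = (g - 1)^2*(g + 1)*(g + 2)*(g^2 - 2*g - 15) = (g - 5)*(g - 1)^2*(g + 1)*(g + 2)*(g + 3)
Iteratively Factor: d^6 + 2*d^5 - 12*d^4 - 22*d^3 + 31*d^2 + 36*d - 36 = (d - 1)*(d^5 + 3*d^4 - 9*d^3 - 31*d^2 + 36) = (d - 3)*(d - 1)*(d^4 + 6*d^3 + 9*d^2 - 4*d - 12) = (d - 3)*(d - 1)*(d + 3)*(d^3 + 3*d^2 - 4) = (d - 3)*(d - 1)*(d + 2)*(d + 3)*(d^2 + d - 2) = (d - 3)*(d - 1)*(d + 2)^2*(d + 3)*(d - 1)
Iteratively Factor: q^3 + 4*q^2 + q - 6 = (q + 3)*(q^2 + q - 2) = (q + 2)*(q + 3)*(q - 1)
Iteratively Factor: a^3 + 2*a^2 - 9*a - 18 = (a - 3)*(a^2 + 5*a + 6) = (a - 3)*(a + 3)*(a + 2)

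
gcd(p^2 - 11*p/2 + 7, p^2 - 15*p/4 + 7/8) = p - 7/2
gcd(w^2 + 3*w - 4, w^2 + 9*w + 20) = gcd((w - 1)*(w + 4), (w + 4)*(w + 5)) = w + 4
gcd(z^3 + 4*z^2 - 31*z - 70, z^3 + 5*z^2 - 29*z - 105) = z^2 + 2*z - 35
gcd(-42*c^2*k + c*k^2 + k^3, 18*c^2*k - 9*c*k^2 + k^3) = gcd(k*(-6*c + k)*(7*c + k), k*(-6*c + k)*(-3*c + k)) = 6*c*k - k^2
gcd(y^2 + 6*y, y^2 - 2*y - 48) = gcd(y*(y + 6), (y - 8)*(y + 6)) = y + 6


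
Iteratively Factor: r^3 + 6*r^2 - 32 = (r + 4)*(r^2 + 2*r - 8) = (r - 2)*(r + 4)*(r + 4)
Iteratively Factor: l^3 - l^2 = (l - 1)*(l^2) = l*(l - 1)*(l)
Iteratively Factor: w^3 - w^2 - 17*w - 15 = (w + 1)*(w^2 - 2*w - 15) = (w - 5)*(w + 1)*(w + 3)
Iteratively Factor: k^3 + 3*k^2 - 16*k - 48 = (k + 3)*(k^2 - 16) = (k - 4)*(k + 3)*(k + 4)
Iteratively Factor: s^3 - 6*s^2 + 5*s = (s)*(s^2 - 6*s + 5) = s*(s - 5)*(s - 1)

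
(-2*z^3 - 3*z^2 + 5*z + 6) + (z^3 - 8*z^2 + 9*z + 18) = -z^3 - 11*z^2 + 14*z + 24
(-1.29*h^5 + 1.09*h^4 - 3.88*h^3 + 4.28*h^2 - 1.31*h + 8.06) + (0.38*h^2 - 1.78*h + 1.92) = -1.29*h^5 + 1.09*h^4 - 3.88*h^3 + 4.66*h^2 - 3.09*h + 9.98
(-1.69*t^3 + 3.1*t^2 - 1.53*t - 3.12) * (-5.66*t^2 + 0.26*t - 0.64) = 9.5654*t^5 - 17.9854*t^4 + 10.5474*t^3 + 15.2774*t^2 + 0.168*t + 1.9968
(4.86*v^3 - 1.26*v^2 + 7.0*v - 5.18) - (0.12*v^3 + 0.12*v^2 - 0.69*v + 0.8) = 4.74*v^3 - 1.38*v^2 + 7.69*v - 5.98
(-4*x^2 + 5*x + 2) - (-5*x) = -4*x^2 + 10*x + 2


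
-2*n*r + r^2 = r*(-2*n + r)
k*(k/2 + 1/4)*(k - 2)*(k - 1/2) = k^4/2 - k^3 - k^2/8 + k/4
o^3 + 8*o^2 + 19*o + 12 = (o + 1)*(o + 3)*(o + 4)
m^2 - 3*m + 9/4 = (m - 3/2)^2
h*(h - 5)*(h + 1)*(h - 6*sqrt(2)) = h^4 - 6*sqrt(2)*h^3 - 4*h^3 - 5*h^2 + 24*sqrt(2)*h^2 + 30*sqrt(2)*h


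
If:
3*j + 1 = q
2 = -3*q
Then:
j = -5/9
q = -2/3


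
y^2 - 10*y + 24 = (y - 6)*(y - 4)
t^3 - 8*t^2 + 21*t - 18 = (t - 3)^2*(t - 2)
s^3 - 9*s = s*(s - 3)*(s + 3)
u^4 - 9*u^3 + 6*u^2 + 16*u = u*(u - 8)*(u - 2)*(u + 1)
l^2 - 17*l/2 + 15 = (l - 6)*(l - 5/2)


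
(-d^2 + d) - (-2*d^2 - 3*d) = d^2 + 4*d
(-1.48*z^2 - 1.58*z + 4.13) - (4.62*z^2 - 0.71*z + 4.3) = -6.1*z^2 - 0.87*z - 0.17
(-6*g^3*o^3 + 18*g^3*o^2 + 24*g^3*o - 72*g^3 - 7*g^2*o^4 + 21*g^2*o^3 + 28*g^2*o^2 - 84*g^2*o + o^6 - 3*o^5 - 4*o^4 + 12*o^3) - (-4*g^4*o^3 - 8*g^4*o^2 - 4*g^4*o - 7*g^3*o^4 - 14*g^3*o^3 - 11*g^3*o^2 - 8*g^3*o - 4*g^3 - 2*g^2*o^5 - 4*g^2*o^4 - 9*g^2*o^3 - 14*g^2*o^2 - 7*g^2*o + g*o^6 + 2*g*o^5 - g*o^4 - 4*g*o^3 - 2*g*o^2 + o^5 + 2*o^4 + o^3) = 4*g^4*o^3 + 8*g^4*o^2 + 4*g^4*o + 7*g^3*o^4 + 8*g^3*o^3 + 29*g^3*o^2 + 32*g^3*o - 68*g^3 + 2*g^2*o^5 - 3*g^2*o^4 + 30*g^2*o^3 + 42*g^2*o^2 - 77*g^2*o - g*o^6 - 2*g*o^5 + g*o^4 + 4*g*o^3 + 2*g*o^2 + o^6 - 4*o^5 - 6*o^4 + 11*o^3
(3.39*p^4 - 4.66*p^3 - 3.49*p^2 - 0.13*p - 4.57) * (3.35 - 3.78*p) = -12.8142*p^5 + 28.9713*p^4 - 2.4188*p^3 - 11.2001*p^2 + 16.8391*p - 15.3095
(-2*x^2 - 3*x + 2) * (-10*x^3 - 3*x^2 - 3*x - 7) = 20*x^5 + 36*x^4 - 5*x^3 + 17*x^2 + 15*x - 14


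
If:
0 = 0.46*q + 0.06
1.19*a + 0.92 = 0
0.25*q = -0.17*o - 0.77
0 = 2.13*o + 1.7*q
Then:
No Solution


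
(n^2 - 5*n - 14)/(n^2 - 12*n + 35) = (n + 2)/(n - 5)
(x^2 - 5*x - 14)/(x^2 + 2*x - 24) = (x^2 - 5*x - 14)/(x^2 + 2*x - 24)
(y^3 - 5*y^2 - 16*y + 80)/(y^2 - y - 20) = y - 4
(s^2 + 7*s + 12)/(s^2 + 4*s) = (s + 3)/s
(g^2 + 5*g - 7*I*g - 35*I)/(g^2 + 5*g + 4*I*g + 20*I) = (g - 7*I)/(g + 4*I)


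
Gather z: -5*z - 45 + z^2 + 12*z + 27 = z^2 + 7*z - 18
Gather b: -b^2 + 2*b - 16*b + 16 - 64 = -b^2 - 14*b - 48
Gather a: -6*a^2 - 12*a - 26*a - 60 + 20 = -6*a^2 - 38*a - 40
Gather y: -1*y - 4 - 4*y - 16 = -5*y - 20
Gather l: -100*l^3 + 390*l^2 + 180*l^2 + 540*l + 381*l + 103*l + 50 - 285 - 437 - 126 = -100*l^3 + 570*l^2 + 1024*l - 798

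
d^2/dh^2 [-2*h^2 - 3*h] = -4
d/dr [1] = 0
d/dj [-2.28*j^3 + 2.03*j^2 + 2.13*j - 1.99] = -6.84*j^2 + 4.06*j + 2.13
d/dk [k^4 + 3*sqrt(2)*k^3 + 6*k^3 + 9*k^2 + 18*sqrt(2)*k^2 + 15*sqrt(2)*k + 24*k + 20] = 4*k^3 + 9*sqrt(2)*k^2 + 18*k^2 + 18*k + 36*sqrt(2)*k + 15*sqrt(2) + 24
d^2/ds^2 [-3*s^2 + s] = -6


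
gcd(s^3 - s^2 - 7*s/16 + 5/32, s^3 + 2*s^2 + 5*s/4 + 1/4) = s + 1/2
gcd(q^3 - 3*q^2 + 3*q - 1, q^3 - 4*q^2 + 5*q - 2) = q^2 - 2*q + 1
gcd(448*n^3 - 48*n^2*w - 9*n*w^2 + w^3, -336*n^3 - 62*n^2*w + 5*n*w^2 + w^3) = -56*n^2 - n*w + w^2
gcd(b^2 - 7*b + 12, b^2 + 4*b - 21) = b - 3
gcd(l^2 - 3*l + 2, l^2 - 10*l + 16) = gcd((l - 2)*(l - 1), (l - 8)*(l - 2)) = l - 2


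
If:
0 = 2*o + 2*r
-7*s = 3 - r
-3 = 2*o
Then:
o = -3/2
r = 3/2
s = -3/14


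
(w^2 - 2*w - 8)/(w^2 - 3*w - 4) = (w + 2)/(w + 1)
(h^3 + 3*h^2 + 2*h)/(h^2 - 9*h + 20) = h*(h^2 + 3*h + 2)/(h^2 - 9*h + 20)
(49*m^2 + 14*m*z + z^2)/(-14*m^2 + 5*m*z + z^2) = (7*m + z)/(-2*m + z)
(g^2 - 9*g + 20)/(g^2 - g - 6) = (-g^2 + 9*g - 20)/(-g^2 + g + 6)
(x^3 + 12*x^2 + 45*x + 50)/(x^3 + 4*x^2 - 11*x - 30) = (x + 5)/(x - 3)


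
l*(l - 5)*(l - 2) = l^3 - 7*l^2 + 10*l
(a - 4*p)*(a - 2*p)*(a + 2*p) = a^3 - 4*a^2*p - 4*a*p^2 + 16*p^3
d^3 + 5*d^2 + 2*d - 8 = (d - 1)*(d + 2)*(d + 4)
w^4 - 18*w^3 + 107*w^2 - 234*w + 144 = (w - 8)*(w - 6)*(w - 3)*(w - 1)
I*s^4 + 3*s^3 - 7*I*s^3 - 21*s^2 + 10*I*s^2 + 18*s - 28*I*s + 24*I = (s - 6)*(s - 4*I)*(s + I)*(I*s - I)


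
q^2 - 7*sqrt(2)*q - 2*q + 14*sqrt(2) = (q - 2)*(q - 7*sqrt(2))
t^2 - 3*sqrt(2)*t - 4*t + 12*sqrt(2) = (t - 4)*(t - 3*sqrt(2))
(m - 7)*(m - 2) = m^2 - 9*m + 14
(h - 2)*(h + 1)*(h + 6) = h^3 + 5*h^2 - 8*h - 12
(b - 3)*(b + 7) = b^2 + 4*b - 21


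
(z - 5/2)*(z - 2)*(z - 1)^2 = z^4 - 13*z^3/2 + 15*z^2 - 29*z/2 + 5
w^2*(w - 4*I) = w^3 - 4*I*w^2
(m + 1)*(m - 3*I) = m^2 + m - 3*I*m - 3*I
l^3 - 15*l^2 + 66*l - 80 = (l - 8)*(l - 5)*(l - 2)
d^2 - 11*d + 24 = (d - 8)*(d - 3)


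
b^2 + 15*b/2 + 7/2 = (b + 1/2)*(b + 7)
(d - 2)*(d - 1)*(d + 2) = d^3 - d^2 - 4*d + 4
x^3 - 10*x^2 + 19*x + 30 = (x - 6)*(x - 5)*(x + 1)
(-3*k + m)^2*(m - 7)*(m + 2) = 9*k^2*m^2 - 45*k^2*m - 126*k^2 - 6*k*m^3 + 30*k*m^2 + 84*k*m + m^4 - 5*m^3 - 14*m^2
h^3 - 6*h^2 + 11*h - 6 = (h - 3)*(h - 2)*(h - 1)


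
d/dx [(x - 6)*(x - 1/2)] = 2*x - 13/2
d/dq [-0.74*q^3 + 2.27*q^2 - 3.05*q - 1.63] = -2.22*q^2 + 4.54*q - 3.05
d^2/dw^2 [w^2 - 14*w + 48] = 2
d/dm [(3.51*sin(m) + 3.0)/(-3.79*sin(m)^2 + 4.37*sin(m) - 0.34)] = (13.3029*sin(m)^2 + 22.74*sin(m) - 14.3034)*cos(m)/(14.3641*sin(m)^4 - 33.1246*sin(m)^3 + 21.6741*sin(m)^2 - 2.9716*sin(m) + 0.1156)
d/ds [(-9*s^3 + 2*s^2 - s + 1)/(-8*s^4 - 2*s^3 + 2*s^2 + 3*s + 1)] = (-72*s^6 + 32*s^5 - 38*s^4 - 26*s^3 - 13*s^2 - 4)/(64*s^8 + 32*s^7 - 28*s^6 - 56*s^5 - 24*s^4 + 8*s^3 + 13*s^2 + 6*s + 1)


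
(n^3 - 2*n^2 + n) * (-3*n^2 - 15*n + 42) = -3*n^5 - 9*n^4 + 69*n^3 - 99*n^2 + 42*n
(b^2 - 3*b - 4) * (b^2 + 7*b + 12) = b^4 + 4*b^3 - 13*b^2 - 64*b - 48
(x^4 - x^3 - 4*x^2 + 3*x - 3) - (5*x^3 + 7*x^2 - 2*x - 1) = x^4 - 6*x^3 - 11*x^2 + 5*x - 2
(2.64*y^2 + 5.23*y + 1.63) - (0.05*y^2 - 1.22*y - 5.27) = 2.59*y^2 + 6.45*y + 6.9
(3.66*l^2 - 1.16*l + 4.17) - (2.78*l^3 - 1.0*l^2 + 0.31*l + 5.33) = -2.78*l^3 + 4.66*l^2 - 1.47*l - 1.16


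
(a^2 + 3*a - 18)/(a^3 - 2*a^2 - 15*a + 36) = (a + 6)/(a^2 + a - 12)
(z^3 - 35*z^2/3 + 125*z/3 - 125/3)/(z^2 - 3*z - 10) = (3*z^2 - 20*z + 25)/(3*(z + 2))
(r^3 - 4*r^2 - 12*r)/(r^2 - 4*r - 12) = r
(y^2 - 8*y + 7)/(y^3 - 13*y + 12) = (y - 7)/(y^2 + y - 12)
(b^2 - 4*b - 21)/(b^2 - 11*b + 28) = (b + 3)/(b - 4)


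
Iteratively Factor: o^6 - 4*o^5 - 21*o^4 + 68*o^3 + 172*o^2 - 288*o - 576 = (o - 3)*(o^5 - o^4 - 24*o^3 - 4*o^2 + 160*o + 192) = (o - 4)*(o - 3)*(o^4 + 3*o^3 - 12*o^2 - 52*o - 48) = (o - 4)*(o - 3)*(o + 3)*(o^3 - 12*o - 16) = (o - 4)*(o - 3)*(o + 2)*(o + 3)*(o^2 - 2*o - 8) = (o - 4)*(o - 3)*(o + 2)^2*(o + 3)*(o - 4)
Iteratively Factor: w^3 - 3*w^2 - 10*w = (w)*(w^2 - 3*w - 10) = w*(w + 2)*(w - 5)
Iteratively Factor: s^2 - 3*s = (s - 3)*(s)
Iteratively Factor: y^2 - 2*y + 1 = (y - 1)*(y - 1)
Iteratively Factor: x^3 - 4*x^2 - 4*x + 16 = (x - 2)*(x^2 - 2*x - 8) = (x - 4)*(x - 2)*(x + 2)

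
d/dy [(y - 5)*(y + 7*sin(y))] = y + (y - 5)*(7*cos(y) + 1) + 7*sin(y)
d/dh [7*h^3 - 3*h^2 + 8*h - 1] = 21*h^2 - 6*h + 8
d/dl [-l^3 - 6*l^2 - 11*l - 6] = -3*l^2 - 12*l - 11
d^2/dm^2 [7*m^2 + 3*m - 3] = 14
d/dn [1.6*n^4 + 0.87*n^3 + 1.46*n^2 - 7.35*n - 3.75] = 6.4*n^3 + 2.61*n^2 + 2.92*n - 7.35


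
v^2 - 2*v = v*(v - 2)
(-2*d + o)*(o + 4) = -2*d*o - 8*d + o^2 + 4*o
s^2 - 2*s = s*(s - 2)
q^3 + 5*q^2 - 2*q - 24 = (q - 2)*(q + 3)*(q + 4)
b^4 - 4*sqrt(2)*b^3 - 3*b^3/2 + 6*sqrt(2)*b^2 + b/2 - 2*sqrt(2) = (b - 1)^2*(b + 1/2)*(b - 4*sqrt(2))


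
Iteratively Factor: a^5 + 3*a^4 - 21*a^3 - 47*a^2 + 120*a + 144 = (a + 4)*(a^4 - a^3 - 17*a^2 + 21*a + 36) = (a - 3)*(a + 4)*(a^3 + 2*a^2 - 11*a - 12) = (a - 3)^2*(a + 4)*(a^2 + 5*a + 4) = (a - 3)^2*(a + 1)*(a + 4)*(a + 4)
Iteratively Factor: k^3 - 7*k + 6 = (k + 3)*(k^2 - 3*k + 2) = (k - 1)*(k + 3)*(k - 2)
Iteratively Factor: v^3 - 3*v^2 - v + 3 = (v - 3)*(v^2 - 1) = (v - 3)*(v + 1)*(v - 1)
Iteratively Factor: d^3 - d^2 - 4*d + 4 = (d - 1)*(d^2 - 4) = (d - 1)*(d + 2)*(d - 2)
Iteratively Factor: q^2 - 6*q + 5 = (q - 5)*(q - 1)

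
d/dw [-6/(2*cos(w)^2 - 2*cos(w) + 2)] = 3*(1 - 2*cos(w))*sin(w)/(sin(w)^2 + cos(w) - 2)^2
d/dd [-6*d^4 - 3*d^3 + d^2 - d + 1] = -24*d^3 - 9*d^2 + 2*d - 1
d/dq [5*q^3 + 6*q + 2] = 15*q^2 + 6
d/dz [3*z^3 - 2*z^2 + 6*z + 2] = 9*z^2 - 4*z + 6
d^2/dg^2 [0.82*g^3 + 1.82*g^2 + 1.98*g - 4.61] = 4.92*g + 3.64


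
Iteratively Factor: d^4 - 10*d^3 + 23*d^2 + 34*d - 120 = (d + 2)*(d^3 - 12*d^2 + 47*d - 60) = (d - 5)*(d + 2)*(d^2 - 7*d + 12) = (d - 5)*(d - 3)*(d + 2)*(d - 4)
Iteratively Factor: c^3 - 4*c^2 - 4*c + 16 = (c + 2)*(c^2 - 6*c + 8) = (c - 2)*(c + 2)*(c - 4)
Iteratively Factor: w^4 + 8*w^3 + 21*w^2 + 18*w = (w)*(w^3 + 8*w^2 + 21*w + 18) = w*(w + 3)*(w^2 + 5*w + 6) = w*(w + 3)^2*(w + 2)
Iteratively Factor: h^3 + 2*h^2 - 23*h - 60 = (h + 4)*(h^2 - 2*h - 15) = (h - 5)*(h + 4)*(h + 3)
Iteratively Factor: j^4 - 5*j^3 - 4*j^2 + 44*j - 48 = (j - 2)*(j^3 - 3*j^2 - 10*j + 24) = (j - 2)*(j + 3)*(j^2 - 6*j + 8) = (j - 2)^2*(j + 3)*(j - 4)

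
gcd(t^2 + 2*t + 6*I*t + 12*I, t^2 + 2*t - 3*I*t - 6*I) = t + 2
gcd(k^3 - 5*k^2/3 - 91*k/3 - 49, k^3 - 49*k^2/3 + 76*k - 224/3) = k - 7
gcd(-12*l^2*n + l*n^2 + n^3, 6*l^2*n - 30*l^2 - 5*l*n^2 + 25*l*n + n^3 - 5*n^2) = 3*l - n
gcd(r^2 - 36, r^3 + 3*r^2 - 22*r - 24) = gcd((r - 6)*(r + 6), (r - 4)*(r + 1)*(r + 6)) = r + 6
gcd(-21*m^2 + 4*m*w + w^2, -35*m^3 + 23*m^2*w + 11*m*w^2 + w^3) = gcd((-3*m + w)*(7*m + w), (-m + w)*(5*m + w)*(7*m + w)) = 7*m + w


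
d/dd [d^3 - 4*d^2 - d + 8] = 3*d^2 - 8*d - 1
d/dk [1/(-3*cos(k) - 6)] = -sin(k)/(3*(cos(k) + 2)^2)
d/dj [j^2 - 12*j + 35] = 2*j - 12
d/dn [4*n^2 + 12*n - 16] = 8*n + 12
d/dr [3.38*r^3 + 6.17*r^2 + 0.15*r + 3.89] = 10.14*r^2 + 12.34*r + 0.15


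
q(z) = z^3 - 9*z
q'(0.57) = -8.03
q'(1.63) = -1.03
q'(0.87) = -6.73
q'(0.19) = -8.89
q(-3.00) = 0.00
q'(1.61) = -1.22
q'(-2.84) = 15.20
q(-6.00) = -162.00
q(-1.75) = 10.39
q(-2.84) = 2.65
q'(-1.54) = -1.89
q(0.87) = -7.17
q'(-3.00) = 18.00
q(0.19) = -1.70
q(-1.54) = 10.21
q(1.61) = -10.32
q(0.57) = -4.94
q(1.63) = -10.34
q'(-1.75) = 0.19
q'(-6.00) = 99.00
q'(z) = 3*z^2 - 9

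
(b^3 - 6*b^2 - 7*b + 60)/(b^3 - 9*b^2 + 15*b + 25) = (b^2 - b - 12)/(b^2 - 4*b - 5)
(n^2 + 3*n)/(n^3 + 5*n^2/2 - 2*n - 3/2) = 2*n/(2*n^2 - n - 1)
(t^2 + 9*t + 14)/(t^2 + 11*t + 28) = (t + 2)/(t + 4)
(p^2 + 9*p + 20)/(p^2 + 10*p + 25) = (p + 4)/(p + 5)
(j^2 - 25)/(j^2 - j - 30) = (j - 5)/(j - 6)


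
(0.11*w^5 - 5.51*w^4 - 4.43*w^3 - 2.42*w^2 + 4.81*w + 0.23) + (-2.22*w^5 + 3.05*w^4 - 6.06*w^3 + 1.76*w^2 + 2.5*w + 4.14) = -2.11*w^5 - 2.46*w^4 - 10.49*w^3 - 0.66*w^2 + 7.31*w + 4.37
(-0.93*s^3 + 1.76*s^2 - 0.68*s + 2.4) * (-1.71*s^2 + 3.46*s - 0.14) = 1.5903*s^5 - 6.2274*s^4 + 7.3826*s^3 - 6.7032*s^2 + 8.3992*s - 0.336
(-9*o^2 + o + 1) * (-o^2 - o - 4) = 9*o^4 + 8*o^3 + 34*o^2 - 5*o - 4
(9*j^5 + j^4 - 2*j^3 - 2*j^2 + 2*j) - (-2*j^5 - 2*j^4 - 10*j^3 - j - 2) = 11*j^5 + 3*j^4 + 8*j^3 - 2*j^2 + 3*j + 2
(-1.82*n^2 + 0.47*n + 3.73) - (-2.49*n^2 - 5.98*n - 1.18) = 0.67*n^2 + 6.45*n + 4.91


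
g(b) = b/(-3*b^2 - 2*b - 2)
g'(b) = b*(6*b + 2)/(-3*b^2 - 2*b - 2)^2 + 1/(-3*b^2 - 2*b - 2)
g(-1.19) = 0.31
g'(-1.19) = 0.15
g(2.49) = -0.10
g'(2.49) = 0.03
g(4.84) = -0.06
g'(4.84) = 0.01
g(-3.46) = 0.11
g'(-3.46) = 0.04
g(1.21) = -0.14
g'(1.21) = 0.03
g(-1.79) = 0.22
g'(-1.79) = 0.12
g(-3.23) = 0.12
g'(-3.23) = 0.04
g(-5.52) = 0.07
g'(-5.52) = 0.01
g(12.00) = -0.03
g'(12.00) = 0.00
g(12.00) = -0.03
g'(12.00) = 0.00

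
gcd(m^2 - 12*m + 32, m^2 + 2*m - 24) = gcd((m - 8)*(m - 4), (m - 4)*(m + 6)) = m - 4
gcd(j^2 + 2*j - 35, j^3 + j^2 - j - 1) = 1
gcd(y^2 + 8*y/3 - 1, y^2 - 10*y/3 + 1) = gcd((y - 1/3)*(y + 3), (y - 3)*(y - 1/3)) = y - 1/3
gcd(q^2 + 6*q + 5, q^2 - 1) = q + 1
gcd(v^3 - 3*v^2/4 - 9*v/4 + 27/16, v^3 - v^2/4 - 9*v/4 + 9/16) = v^2 - 9/4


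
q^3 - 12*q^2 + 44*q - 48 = (q - 6)*(q - 4)*(q - 2)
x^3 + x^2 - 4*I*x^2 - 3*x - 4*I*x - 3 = (x + 1)*(x - 3*I)*(x - I)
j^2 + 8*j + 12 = (j + 2)*(j + 6)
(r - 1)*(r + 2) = r^2 + r - 2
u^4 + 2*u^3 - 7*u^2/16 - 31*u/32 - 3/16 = (u - 3/4)*(u + 1/4)*(u + 1/2)*(u + 2)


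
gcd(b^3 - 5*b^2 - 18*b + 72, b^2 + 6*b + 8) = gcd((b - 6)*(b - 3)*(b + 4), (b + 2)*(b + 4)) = b + 4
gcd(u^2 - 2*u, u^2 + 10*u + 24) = 1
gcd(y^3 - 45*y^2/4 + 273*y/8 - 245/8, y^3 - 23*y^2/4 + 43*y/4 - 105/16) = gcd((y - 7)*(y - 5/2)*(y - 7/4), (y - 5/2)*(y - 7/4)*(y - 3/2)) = y^2 - 17*y/4 + 35/8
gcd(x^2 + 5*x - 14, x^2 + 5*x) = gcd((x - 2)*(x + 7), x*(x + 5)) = 1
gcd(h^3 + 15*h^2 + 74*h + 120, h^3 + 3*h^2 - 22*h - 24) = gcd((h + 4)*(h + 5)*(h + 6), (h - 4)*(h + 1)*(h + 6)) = h + 6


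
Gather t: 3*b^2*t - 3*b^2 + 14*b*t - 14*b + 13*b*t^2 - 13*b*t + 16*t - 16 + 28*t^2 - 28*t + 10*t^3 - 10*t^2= -3*b^2 - 14*b + 10*t^3 + t^2*(13*b + 18) + t*(3*b^2 + b - 12) - 16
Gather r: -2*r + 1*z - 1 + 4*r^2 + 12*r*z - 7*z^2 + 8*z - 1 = 4*r^2 + r*(12*z - 2) - 7*z^2 + 9*z - 2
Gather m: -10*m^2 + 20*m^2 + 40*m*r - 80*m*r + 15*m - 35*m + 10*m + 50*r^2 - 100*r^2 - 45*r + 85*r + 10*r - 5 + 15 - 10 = 10*m^2 + m*(-40*r - 10) - 50*r^2 + 50*r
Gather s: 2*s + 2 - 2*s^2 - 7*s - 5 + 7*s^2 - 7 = 5*s^2 - 5*s - 10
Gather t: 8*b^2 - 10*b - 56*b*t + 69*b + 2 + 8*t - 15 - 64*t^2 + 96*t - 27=8*b^2 + 59*b - 64*t^2 + t*(104 - 56*b) - 40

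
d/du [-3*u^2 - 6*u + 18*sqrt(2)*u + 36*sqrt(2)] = -6*u - 6 + 18*sqrt(2)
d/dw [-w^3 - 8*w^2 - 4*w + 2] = -3*w^2 - 16*w - 4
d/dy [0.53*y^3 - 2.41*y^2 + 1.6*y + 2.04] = 1.59*y^2 - 4.82*y + 1.6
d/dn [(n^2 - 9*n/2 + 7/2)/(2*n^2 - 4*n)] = (5*n^2 - 14*n + 14)/(4*n^2*(n^2 - 4*n + 4))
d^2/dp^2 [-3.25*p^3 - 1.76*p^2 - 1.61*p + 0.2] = -19.5*p - 3.52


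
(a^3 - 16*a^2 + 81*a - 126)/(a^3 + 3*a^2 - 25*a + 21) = (a^2 - 13*a + 42)/(a^2 + 6*a - 7)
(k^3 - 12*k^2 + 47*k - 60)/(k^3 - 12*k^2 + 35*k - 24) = (k^2 - 9*k + 20)/(k^2 - 9*k + 8)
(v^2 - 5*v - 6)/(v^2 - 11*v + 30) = (v + 1)/(v - 5)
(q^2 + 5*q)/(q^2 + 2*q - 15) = q/(q - 3)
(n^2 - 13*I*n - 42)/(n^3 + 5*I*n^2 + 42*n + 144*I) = (n - 7*I)/(n^2 + 11*I*n - 24)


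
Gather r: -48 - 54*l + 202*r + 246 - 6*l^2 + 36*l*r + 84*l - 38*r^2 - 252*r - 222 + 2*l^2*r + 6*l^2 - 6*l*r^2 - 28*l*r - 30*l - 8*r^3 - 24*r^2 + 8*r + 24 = -8*r^3 + r^2*(-6*l - 62) + r*(2*l^2 + 8*l - 42)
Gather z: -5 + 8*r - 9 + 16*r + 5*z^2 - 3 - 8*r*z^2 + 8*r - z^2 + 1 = 32*r + z^2*(4 - 8*r) - 16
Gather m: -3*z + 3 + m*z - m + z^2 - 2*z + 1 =m*(z - 1) + z^2 - 5*z + 4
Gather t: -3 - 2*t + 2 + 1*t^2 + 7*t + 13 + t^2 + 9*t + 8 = 2*t^2 + 14*t + 20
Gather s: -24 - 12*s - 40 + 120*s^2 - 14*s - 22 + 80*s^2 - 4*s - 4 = 200*s^2 - 30*s - 90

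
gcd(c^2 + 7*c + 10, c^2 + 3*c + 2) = c + 2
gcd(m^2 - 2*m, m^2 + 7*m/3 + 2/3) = 1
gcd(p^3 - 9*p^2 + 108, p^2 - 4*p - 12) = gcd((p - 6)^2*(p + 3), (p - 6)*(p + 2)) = p - 6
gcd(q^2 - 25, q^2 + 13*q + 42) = 1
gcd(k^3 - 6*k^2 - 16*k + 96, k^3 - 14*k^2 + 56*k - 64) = k - 4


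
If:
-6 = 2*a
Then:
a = -3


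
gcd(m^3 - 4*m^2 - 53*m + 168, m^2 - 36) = 1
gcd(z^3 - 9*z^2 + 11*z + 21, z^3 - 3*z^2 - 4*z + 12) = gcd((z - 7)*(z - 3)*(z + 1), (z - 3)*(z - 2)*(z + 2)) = z - 3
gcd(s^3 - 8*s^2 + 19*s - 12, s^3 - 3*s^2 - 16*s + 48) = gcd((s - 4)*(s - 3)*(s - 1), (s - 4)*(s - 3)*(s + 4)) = s^2 - 7*s + 12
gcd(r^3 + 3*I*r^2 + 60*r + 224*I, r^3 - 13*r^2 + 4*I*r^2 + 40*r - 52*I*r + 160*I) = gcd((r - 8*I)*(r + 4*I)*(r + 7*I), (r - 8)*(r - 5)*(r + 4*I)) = r + 4*I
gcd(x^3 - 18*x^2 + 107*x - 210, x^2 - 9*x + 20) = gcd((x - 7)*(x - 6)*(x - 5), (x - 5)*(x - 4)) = x - 5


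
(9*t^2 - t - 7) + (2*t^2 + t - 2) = 11*t^2 - 9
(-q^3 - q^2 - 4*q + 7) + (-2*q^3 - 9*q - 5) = -3*q^3 - q^2 - 13*q + 2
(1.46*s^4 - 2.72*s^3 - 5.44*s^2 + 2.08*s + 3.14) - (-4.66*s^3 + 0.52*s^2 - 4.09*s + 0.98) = 1.46*s^4 + 1.94*s^3 - 5.96*s^2 + 6.17*s + 2.16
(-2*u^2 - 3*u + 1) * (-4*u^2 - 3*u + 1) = 8*u^4 + 18*u^3 + 3*u^2 - 6*u + 1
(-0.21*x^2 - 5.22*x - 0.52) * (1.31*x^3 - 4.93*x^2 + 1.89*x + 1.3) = -0.2751*x^5 - 5.8029*x^4 + 24.6565*x^3 - 7.5752*x^2 - 7.7688*x - 0.676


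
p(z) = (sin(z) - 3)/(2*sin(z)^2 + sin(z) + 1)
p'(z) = (-4*sin(z)*cos(z) - cos(z))*(sin(z) - 3)/(2*sin(z)^2 + sin(z) + 1)^2 + cos(z)/(2*sin(z)^2 + sin(z) + 1) = (12*sin(z) + cos(2*z) + 3)*cos(z)/(sin(z) - cos(2*z) + 2)^2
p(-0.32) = -3.75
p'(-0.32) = 0.03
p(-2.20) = -2.54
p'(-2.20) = 1.84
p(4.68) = -2.00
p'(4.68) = 0.08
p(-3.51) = -1.63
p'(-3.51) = -2.87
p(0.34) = -1.71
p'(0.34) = 3.03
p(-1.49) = -2.01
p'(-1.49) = -0.20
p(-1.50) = -2.01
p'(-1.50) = -0.18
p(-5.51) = -0.86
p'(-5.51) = 1.14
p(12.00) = -3.40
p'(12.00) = -2.36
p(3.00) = -2.42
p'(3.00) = -4.01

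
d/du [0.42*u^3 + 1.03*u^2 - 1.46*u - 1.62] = 1.26*u^2 + 2.06*u - 1.46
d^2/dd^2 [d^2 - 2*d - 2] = 2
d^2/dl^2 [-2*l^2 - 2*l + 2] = -4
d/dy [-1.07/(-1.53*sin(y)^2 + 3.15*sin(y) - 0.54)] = (3.3705 - 3.2742*sin(y))*cos(y)/(1.53*sin(y)^2 - 3.15*sin(y) + 0.54)^2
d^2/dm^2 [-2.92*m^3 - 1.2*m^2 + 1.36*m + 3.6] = -17.52*m - 2.4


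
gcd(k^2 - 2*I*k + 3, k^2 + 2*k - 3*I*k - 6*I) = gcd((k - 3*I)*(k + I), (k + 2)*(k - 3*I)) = k - 3*I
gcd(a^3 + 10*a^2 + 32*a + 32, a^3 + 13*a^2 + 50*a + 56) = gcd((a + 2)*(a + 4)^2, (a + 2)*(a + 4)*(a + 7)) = a^2 + 6*a + 8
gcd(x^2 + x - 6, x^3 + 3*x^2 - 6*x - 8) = x - 2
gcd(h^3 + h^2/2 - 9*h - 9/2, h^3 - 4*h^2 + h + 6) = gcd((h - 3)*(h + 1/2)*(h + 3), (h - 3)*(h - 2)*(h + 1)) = h - 3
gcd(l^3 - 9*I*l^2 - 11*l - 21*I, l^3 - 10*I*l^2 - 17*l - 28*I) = l^2 - 6*I*l + 7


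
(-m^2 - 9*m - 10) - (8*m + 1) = -m^2 - 17*m - 11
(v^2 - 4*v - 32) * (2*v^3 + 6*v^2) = 2*v^5 - 2*v^4 - 88*v^3 - 192*v^2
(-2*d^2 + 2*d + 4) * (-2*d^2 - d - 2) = 4*d^4 - 2*d^3 - 6*d^2 - 8*d - 8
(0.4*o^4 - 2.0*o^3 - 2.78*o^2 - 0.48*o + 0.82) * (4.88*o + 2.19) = 1.952*o^5 - 8.884*o^4 - 17.9464*o^3 - 8.4306*o^2 + 2.9504*o + 1.7958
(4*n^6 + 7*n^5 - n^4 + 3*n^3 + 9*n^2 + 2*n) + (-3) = 4*n^6 + 7*n^5 - n^4 + 3*n^3 + 9*n^2 + 2*n - 3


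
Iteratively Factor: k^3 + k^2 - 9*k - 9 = (k + 1)*(k^2 - 9) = (k + 1)*(k + 3)*(k - 3)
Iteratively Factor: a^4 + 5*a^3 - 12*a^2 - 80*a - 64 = (a - 4)*(a^3 + 9*a^2 + 24*a + 16) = (a - 4)*(a + 4)*(a^2 + 5*a + 4) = (a - 4)*(a + 4)^2*(a + 1)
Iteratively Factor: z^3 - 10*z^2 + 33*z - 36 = (z - 3)*(z^2 - 7*z + 12) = (z - 4)*(z - 3)*(z - 3)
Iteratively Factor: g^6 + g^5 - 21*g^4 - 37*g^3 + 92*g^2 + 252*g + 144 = (g - 4)*(g^5 + 5*g^4 - g^3 - 41*g^2 - 72*g - 36) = (g - 4)*(g - 3)*(g^4 + 8*g^3 + 23*g^2 + 28*g + 12) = (g - 4)*(g - 3)*(g + 2)*(g^3 + 6*g^2 + 11*g + 6) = (g - 4)*(g - 3)*(g + 1)*(g + 2)*(g^2 + 5*g + 6) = (g - 4)*(g - 3)*(g + 1)*(g + 2)^2*(g + 3)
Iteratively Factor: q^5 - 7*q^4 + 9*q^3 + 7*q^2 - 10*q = (q - 1)*(q^4 - 6*q^3 + 3*q^2 + 10*q) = (q - 2)*(q - 1)*(q^3 - 4*q^2 - 5*q) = q*(q - 2)*(q - 1)*(q^2 - 4*q - 5) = q*(q - 2)*(q - 1)*(q + 1)*(q - 5)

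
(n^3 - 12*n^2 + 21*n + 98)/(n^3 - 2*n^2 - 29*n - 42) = (n - 7)/(n + 3)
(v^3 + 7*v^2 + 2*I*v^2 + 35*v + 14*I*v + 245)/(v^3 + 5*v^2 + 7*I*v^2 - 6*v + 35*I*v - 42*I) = (v^2 + v*(7 - 5*I) - 35*I)/(v^2 + 5*v - 6)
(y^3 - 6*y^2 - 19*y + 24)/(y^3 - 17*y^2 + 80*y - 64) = (y + 3)/(y - 8)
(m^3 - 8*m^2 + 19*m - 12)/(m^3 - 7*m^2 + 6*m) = (m^2 - 7*m + 12)/(m*(m - 6))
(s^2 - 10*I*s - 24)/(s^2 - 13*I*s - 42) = (s - 4*I)/(s - 7*I)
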